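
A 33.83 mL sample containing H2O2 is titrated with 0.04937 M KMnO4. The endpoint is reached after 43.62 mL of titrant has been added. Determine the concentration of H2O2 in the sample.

n(KMnO4) = 0.04937 x 0.04362 = 0.002154 mol.
From the balanced equation, 2 mol KMnO4 reacts with 5 mol H2O2, so n(H2O2) = 0.002154 x 5/2 = 0.005384 mol.
[H2O2] = 0.005384 / 0.03383 L = 0.159 M.

0.159 M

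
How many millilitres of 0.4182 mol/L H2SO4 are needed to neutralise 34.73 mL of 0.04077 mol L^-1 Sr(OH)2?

3.39 mL

n(Sr(OH)2) = 0.04077 mol/L x 0.03473 L = 0.001416 mol.
At equivalence n(H2SO4) = n(Sr(OH)2) = 0.001416 mol.
V(H2SO4) = 0.001416 / 0.4182 = 0.003386 L = 3.39 mL.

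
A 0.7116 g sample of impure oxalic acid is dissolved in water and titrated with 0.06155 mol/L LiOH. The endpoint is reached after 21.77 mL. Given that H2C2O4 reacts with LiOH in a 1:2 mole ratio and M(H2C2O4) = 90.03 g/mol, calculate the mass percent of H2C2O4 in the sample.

n(LiOH) = 0.06155 x 0.02177 = 0.001340 mol.
n(H2C2O4) = 0.001340 / 2 = 0.0006700 mol.
mass of H2C2O4 = 0.0006700 x 90.03 = 0.06032 g.
% purity = 0.06032 / 0.7116 x 100 = 8.48%.

8.48%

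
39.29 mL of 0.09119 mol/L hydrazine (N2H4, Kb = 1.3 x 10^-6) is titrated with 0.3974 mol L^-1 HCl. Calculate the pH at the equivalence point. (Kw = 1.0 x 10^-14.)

n(N2H4) = 0.09119 x 0.03929 = 0.003583 mol; V(HCl) at equivalence = 0.003583/0.3974 = 0.009016 L.
At equivalence the base is fully converted to N2H5+; total volume = 0.04831 L, so [N2H5+] = 0.003583/0.04831 = 0.07417 M.
Ka(N2H5+) = Kw/Kb = 1.0e-14 / 1.3 x 10^-6 = 7.69e-9.
[H^+] = sqrt(Ka x [N2H5+]) = sqrt(7.69e-9 x 0.07417) = 2.39e-5 M.
pH = -log(2.39e-5) = 4.62.

4.62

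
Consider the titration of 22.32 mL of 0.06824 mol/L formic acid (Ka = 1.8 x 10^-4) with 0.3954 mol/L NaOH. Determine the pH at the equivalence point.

8.25

n(HCOOH) = 0.06824 x 0.02232 = 0.001523 mol; V(NaOH) at equivalence = 0.001523/0.3954 = 0.003852 L.
At equivalence all the acid is converted to HCOO-; total volume = 0.02232 + 0.003852 = 0.02617 L, so [HCOO-] = 0.001523/0.02617 = 0.05820 M.
Kb = Kw/Ka = 1.0e-14 / 1.8 x 10^-4 = 5.56e-11.
[OH^-] = sqrt(Kb x [HCOO-]) = sqrt(5.56e-11 x 0.05820) = 1.80e-6 M.
pOH = 5.75, so pH = 14.00 - 5.75 = 8.25.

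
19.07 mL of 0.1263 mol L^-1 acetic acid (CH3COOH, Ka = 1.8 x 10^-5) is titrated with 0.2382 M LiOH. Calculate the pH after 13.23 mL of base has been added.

12.36

n(acid) = 0.1263 x 0.01907 = 0.002409 mol; n(LiOH) added = 0.2382 x 0.01323 = 0.003151 mol.
Base is in excess by 0.003151 - 0.002409 = 0.0007428 mol in a total volume of 0.03230 L.
[OH^-] = 0.0007428/0.03230 = 0.02300 M, so pOH = 1.64 and pH = 14.00 - 1.64 = 12.36.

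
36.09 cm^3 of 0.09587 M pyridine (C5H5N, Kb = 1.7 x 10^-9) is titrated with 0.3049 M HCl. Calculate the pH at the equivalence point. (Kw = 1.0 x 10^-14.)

3.18

n(C5H5N) = 0.09587 x 0.03609 = 0.003460 mol; V(HCl) at equivalence = 0.003460/0.3049 = 0.01135 L.
At equivalence the base is fully converted to C5H5NH+; total volume = 0.04744 L, so [C5H5NH+] = 0.003460/0.04744 = 0.07294 M.
Ka(C5H5NH+) = Kw/Kb = 1.0e-14 / 1.7 x 10^-9 = 5.88e-6.
[H^+] = sqrt(Ka x [C5H5NH+]) = sqrt(5.88e-6 x 0.07294) = 0.000655 M.
pH = -log(0.000655) = 3.18.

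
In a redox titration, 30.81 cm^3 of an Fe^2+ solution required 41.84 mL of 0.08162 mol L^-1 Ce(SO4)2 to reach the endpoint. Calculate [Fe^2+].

0.111 M

n(Ce(SO4)2) = 0.08162 x 0.04184 = 0.003415 mol.
From the balanced equation, 1 mol Ce(SO4)2 reacts with 1 mol Fe^2+, so n(Fe^2+) = 0.003415 x 1/1 = 0.003415 mol.
[Fe^2+] = 0.003415 / 0.03081 L = 0.111 M.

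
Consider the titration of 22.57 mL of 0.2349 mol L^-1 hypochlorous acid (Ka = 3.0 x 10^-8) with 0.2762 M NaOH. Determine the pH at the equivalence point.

n(HClO) = 0.2349 x 0.02257 = 0.005302 mol; V(NaOH) at equivalence = 0.005302/0.2762 = 0.01920 L.
At equivalence all the acid is converted to ClO-; total volume = 0.02257 + 0.01920 = 0.04177 L, so [ClO-] = 0.005302/0.04177 = 0.1269 M.
Kb = Kw/Ka = 1.0e-14 / 3.0 x 10^-8 = 3.33e-7.
[OH^-] = sqrt(Kb x [ClO-]) = sqrt(3.33e-7 x 0.1269) = 0.000206 M.
pOH = 3.69, so pH = 14.00 - 3.69 = 10.31.

10.31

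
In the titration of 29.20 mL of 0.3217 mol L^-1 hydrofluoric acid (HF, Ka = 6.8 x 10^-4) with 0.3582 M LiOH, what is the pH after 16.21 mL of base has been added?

3.38

Initial n(HF) = 0.3217 x 0.02920 = 0.009394 mol.
n(LiOH) added = 0.3582 x 0.01621 = 0.005806 mol, converting that many moles of HF to F-.
Remaining n(HF) = 0.003587 mol; n(F-) = 0.005806 mol.
By Henderson-Hasselbalch, pH = pKa + log([A^-]/[HA]) = 3.17 + log(0.005806/0.003587) = 3.17 + (+0.21) = 3.38.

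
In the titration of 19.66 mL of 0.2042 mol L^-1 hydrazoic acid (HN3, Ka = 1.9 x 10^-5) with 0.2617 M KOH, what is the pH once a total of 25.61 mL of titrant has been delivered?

12.77

n(acid) = 0.2042 x 0.01966 = 0.004015 mol; n(KOH) added = 0.2617 x 0.02561 = 0.006702 mol.
Base is in excess by 0.006702 - 0.004015 = 0.002688 mol in a total volume of 0.04527 L.
[OH^-] = 0.002688/0.04527 = 0.05937 M, so pOH = 1.23 and pH = 14.00 - 1.23 = 12.77.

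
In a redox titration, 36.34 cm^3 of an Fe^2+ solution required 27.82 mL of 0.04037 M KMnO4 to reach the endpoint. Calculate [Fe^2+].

0.155 M

n(KMnO4) = 0.04037 x 0.02782 = 0.001123 mol.
From the balanced equation, 1 mol KMnO4 reacts with 5 mol Fe^2+, so n(Fe^2+) = 0.001123 x 5/1 = 0.005615 mol.
[Fe^2+] = 0.005615 / 0.03634 L = 0.155 M.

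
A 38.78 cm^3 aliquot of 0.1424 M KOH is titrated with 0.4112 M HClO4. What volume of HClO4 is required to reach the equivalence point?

13.4 mL

n(KOH) = 0.1424 mol/L x 0.03878 L = 0.005522 mol.
At equivalence n(HClO4) = n(KOH) = 0.005522 mol.
V(HClO4) = 0.005522 / 0.4112 = 0.01343 L = 13.4 mL.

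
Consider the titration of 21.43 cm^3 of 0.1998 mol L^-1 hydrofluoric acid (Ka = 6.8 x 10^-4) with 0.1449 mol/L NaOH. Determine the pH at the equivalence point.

8.05

n(HF) = 0.1998 x 0.02143 = 0.004282 mol; V(NaOH) at equivalence = 0.004282/0.1449 = 0.02955 L.
At equivalence all the acid is converted to F-; total volume = 0.02143 + 0.02955 = 0.05098 L, so [F-] = 0.004282/0.05098 = 0.08399 M.
Kb = Kw/Ka = 1.0e-14 / 6.8 x 10^-4 = 1.47e-11.
[OH^-] = sqrt(Kb x [F-]) = sqrt(1.47e-11 x 0.08399) = 1.11e-6 M.
pOH = 5.95, so pH = 14.00 - 5.95 = 8.05.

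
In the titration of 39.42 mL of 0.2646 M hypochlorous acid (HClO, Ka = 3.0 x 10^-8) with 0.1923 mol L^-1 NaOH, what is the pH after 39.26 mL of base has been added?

Initial n(HClO) = 0.2646 x 0.03942 = 0.01043 mol.
n(NaOH) added = 0.1923 x 0.03926 = 0.007550 mol, converting that many moles of HClO to ClO-.
Remaining n(HClO) = 0.002881 mol; n(ClO-) = 0.007550 mol.
By Henderson-Hasselbalch, pH = pKa + log([A^-]/[HA]) = 7.52 + log(0.007550/0.002881) = 7.52 + (+0.42) = 7.94.

7.94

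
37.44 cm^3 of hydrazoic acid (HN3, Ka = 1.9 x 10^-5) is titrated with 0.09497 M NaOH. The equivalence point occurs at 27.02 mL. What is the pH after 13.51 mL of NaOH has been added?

13.51 mL is exactly half the equivalence volume (27.02/2), i.e. the half-equivalence point.
There, n(HA) = n(A^-), so pH = pKa = -log(1.9 x 10^-5) = 4.72.

4.72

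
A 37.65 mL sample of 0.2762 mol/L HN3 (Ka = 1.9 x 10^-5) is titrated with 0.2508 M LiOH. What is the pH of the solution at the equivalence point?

8.92

n(HN3) = 0.2762 x 0.03765 = 0.01040 mol; V(LiOH) at equivalence = 0.01040/0.2508 = 0.04146 L.
At equivalence all the acid is converted to N3-; total volume = 0.03765 + 0.04146 = 0.07911 L, so [N3-] = 0.01040/0.07911 = 0.1314 M.
Kb = Kw/Ka = 1.0e-14 / 1.9 x 10^-5 = 5.26e-10.
[OH^-] = sqrt(Kb x [N3-]) = sqrt(5.26e-10 x 0.1314) = 8.32e-6 M.
pOH = 5.08, so pH = 14.00 - 5.08 = 8.92.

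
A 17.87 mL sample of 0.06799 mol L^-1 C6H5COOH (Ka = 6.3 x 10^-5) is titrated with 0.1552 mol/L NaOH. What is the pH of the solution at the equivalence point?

8.44

n(C6H5COOH) = 0.06799 x 0.01787 = 0.001215 mol; V(NaOH) at equivalence = 0.001215/0.1552 = 0.007828 L.
At equivalence all the acid is converted to C6H5COO-; total volume = 0.01787 + 0.007828 = 0.02570 L, so [C6H5COO-] = 0.001215/0.02570 = 0.04728 M.
Kb = Kw/Ka = 1.0e-14 / 6.3 x 10^-5 = 1.59e-10.
[OH^-] = sqrt(Kb x [C6H5COO-]) = sqrt(1.59e-10 x 0.04728) = 2.74e-6 M.
pOH = 5.56, so pH = 14.00 - 5.56 = 8.44.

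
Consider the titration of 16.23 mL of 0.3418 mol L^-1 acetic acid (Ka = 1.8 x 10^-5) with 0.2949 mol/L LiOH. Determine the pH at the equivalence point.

n(CH3COOH) = 0.3418 x 0.01623 = 0.005547 mol; V(LiOH) at equivalence = 0.005547/0.2949 = 0.01881 L.
At equivalence all the acid is converted to CH3COO-; total volume = 0.01623 + 0.01881 = 0.03504 L, so [CH3COO-] = 0.005547/0.03504 = 0.1583 M.
Kb = Kw/Ka = 1.0e-14 / 1.8 x 10^-5 = 5.56e-10.
[OH^-] = sqrt(Kb x [CH3COO-]) = sqrt(5.56e-10 x 0.1583) = 9.38e-6 M.
pOH = 5.03, so pH = 14.00 - 5.03 = 8.97.

8.97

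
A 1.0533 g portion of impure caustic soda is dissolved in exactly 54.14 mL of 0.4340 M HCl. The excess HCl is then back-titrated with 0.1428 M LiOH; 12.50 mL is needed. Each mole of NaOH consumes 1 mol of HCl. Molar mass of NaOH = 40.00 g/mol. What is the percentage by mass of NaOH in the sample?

82.5%

Total n(HCl) added = 0.4340 x 0.05414 = 0.02350 mol.
n(LiOH) used = 0.1428 x 0.01250 = 0.001785 mol, which equals the excess n(HCl).
So n(HCl) consumed by the sample = 0.02350 - 0.001785 = 0.02171 mol.
n(NaOH) = 0.02171 / 1 = 0.02171 mol.
mass NaOH = 0.02171 x 40.00 = 0.8685 g, so %NaOH = 0.8685/1.0533 x 100 = 82.5%.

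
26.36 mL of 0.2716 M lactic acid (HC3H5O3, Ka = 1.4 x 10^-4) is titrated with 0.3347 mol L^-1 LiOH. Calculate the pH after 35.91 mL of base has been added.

n(acid) = 0.2716 x 0.02636 = 0.007159 mol; n(LiOH) added = 0.3347 x 0.03591 = 0.01202 mol.
Base is in excess by 0.01202 - 0.007159 = 0.004860 mol in a total volume of 0.06227 L.
[OH^-] = 0.004860/0.06227 = 0.07804 M, so pOH = 1.11 and pH = 14.00 - 1.11 = 12.89.

12.89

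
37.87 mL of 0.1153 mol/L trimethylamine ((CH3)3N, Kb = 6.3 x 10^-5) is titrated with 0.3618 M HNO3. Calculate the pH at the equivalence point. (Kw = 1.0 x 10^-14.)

5.43

n((CH3)3N) = 0.1153 x 0.03787 = 0.004366 mol; V(HNO3) at equivalence = 0.004366/0.3618 = 0.01207 L.
At equivalence the base is fully converted to (CH3)3NH+; total volume = 0.04994 L, so [(CH3)3NH+] = 0.004366/0.04994 = 0.08744 M.
Ka((CH3)3NH+) = Kw/Kb = 1.0e-14 / 6.3 x 10^-5 = 1.59e-10.
[H^+] = sqrt(Ka x [(CH3)3NH+]) = sqrt(1.59e-10 x 0.08744) = 3.73e-6 M.
pH = -log(3.73e-6) = 5.43.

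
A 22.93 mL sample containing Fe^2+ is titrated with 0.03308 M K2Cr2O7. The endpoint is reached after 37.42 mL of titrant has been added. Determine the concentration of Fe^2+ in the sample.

n(K2Cr2O7) = 0.03308 x 0.03742 = 0.001238 mol.
From the balanced equation, 1 mol K2Cr2O7 reacts with 6 mol Fe^2+, so n(Fe^2+) = 0.001238 x 6/1 = 0.007427 mol.
[Fe^2+] = 0.007427 / 0.02293 L = 0.324 M.

0.324 M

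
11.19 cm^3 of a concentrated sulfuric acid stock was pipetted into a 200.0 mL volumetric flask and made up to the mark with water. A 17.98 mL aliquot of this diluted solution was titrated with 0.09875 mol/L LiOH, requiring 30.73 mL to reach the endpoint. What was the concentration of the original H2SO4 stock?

n(LiOH) = 0.09875 x 0.03073 = 0.003035 mol.
n(H2SO4) in the aliquot = 0.003035 x 1/2 = 0.001517 mol.
[diluted H2SO4] = 0.001517 / 0.01798 = 0.08439 M.
Dilution factor = 200.0/11.19 = 17.87, so [stock] = 0.08439 x 17.87 = 1.51 M.

1.51 M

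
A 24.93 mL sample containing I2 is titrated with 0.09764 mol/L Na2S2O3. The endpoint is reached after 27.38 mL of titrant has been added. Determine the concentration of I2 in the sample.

0.0536 M

n(Na2S2O3) = 0.09764 x 0.02738 = 0.002673 mol.
From the balanced equation, 2 mol Na2S2O3 reacts with 1 mol I2, so n(I2) = 0.002673 x 1/2 = 0.001337 mol.
[I2] = 0.001337 / 0.02493 L = 0.0536 M.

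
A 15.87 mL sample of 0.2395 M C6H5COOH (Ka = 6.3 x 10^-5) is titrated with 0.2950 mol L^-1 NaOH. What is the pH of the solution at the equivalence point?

n(C6H5COOH) = 0.2395 x 0.01587 = 0.003801 mol; V(NaOH) at equivalence = 0.003801/0.2950 = 0.01288 L.
At equivalence all the acid is converted to C6H5COO-; total volume = 0.01587 + 0.01288 = 0.02875 L, so [C6H5COO-] = 0.003801/0.02875 = 0.1322 M.
Kb = Kw/Ka = 1.0e-14 / 6.3 x 10^-5 = 1.59e-10.
[OH^-] = sqrt(Kb x [C6H5COO-]) = sqrt(1.59e-10 x 0.1322) = 4.58e-6 M.
pOH = 5.34, so pH = 14.00 - 5.34 = 8.66.

8.66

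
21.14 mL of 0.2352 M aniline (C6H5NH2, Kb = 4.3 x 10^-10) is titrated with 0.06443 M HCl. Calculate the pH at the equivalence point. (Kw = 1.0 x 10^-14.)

2.96

n(C6H5NH2) = 0.2352 x 0.02114 = 0.004972 mol; V(HCl) at equivalence = 0.004972/0.06443 = 0.07717 L.
At equivalence the base is fully converted to C6H5NH3+; total volume = 0.09831 L, so [C6H5NH3+] = 0.004972/0.09831 = 0.05058 M.
Ka(C6H5NH3+) = Kw/Kb = 1.0e-14 / 4.3 x 10^-10 = 2.33e-5.
[H^+] = sqrt(Ka x [C6H5NH3+]) = sqrt(2.33e-5 x 0.05058) = 0.00108 M.
pH = -log(0.00108) = 2.96.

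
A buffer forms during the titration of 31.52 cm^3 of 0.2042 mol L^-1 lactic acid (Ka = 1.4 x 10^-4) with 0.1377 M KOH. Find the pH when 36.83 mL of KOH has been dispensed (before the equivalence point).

Initial n(HC3H5O3) = 0.2042 x 0.03152 = 0.006436 mol.
n(KOH) added = 0.1377 x 0.03683 = 0.005071 mol, converting that many moles of HC3H5O3 to C3H5O3-.
Remaining n(HC3H5O3) = 0.001365 mol; n(C3H5O3-) = 0.005071 mol.
By Henderson-Hasselbalch, pH = pKa + log([A^-]/[HA]) = 3.85 + log(0.005071/0.001365) = 3.85 + (+0.57) = 4.42.

4.42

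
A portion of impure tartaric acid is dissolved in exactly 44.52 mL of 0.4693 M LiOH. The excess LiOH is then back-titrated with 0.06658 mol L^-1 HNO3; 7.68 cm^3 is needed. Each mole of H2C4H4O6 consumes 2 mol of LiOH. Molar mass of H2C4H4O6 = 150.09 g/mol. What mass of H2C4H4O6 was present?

Total n(LiOH) added = 0.4693 x 0.04452 = 0.02089 mol.
n(HNO3) used = 0.06658 x 0.007680 = 0.0005113 mol, which equals the excess n(LiOH).
So n(LiOH) consumed by the sample = 0.02089 - 0.0005113 = 0.02038 mol.
n(H2C4H4O6) = 0.02038 / 2 = 0.01019 mol.
mass = 0.01019 mol x 150.09 g/mol = 1.53 g.

1.53 g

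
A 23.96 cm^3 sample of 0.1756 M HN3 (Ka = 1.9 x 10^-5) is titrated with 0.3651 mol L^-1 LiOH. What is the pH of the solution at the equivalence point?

8.90

n(HN3) = 0.1756 x 0.02396 = 0.004207 mol; V(LiOH) at equivalence = 0.004207/0.3651 = 0.01152 L.
At equivalence all the acid is converted to N3-; total volume = 0.02396 + 0.01152 = 0.03548 L, so [N3-] = 0.004207/0.03548 = 0.1186 M.
Kb = Kw/Ka = 1.0e-14 / 1.9 x 10^-5 = 5.26e-10.
[OH^-] = sqrt(Kb x [N3-]) = sqrt(5.26e-10 x 0.1186) = 7.90e-6 M.
pOH = 5.10, so pH = 14.00 - 5.10 = 8.90.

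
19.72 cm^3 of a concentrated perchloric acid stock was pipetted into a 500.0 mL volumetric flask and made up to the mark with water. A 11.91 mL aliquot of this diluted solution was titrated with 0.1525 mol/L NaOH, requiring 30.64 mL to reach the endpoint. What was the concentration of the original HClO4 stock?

n(NaOH) = 0.1525 x 0.03064 = 0.004673 mol.
n(HClO4) in the aliquot = 0.004673 mol.
[diluted HClO4] = 0.004673 / 0.01191 = 0.3923 M.
Dilution factor = 500.0/19.72 = 25.35, so [stock] = 0.3923 x 25.35 = 9.95 M.

9.95 M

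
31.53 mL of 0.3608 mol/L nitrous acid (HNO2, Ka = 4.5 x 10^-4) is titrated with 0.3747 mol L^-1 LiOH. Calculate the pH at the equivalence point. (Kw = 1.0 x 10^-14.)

8.31

n(HNO2) = 0.3608 x 0.03153 = 0.01138 mol; V(LiOH) at equivalence = 0.01138/0.3747 = 0.03036 L.
At equivalence all the acid is converted to NO2-; total volume = 0.03153 + 0.03036 = 0.06189 L, so [NO2-] = 0.01138/0.06189 = 0.1838 M.
Kb = Kw/Ka = 1.0e-14 / 4.5 x 10^-4 = 2.22e-11.
[OH^-] = sqrt(Kb x [NO2-]) = sqrt(2.22e-11 x 0.1838) = 2.02e-6 M.
pOH = 5.69, so pH = 14.00 - 5.69 = 8.31.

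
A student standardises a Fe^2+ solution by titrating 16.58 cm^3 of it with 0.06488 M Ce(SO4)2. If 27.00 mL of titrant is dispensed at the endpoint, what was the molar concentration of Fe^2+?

n(Ce(SO4)2) = 0.06488 x 0.02700 = 0.001752 mol.
From the balanced equation, 1 mol Ce(SO4)2 reacts with 1 mol Fe^2+, so n(Fe^2+) = 0.001752 x 1/1 = 0.001752 mol.
[Fe^2+] = 0.001752 / 0.01658 L = 0.106 M.

0.106 M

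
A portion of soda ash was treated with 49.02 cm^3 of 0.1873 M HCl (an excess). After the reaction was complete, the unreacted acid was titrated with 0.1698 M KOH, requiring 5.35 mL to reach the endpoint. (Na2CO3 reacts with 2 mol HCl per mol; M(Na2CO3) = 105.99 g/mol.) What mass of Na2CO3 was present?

0.438 g

Total n(HCl) added = 0.1873 x 0.04902 = 0.009181 mol.
n(KOH) used = 0.1698 x 0.005350 = 0.0009084 mol, which equals the excess n(HCl).
So n(HCl) consumed by the sample = 0.009181 - 0.0009084 = 0.008273 mol.
n(Na2CO3) = 0.008273 / 2 = 0.004137 mol.
mass = 0.004137 mol x 105.99 g/mol = 0.438 g.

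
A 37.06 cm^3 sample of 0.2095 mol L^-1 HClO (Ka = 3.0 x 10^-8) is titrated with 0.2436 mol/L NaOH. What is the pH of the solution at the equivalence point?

n(HClO) = 0.2095 x 0.03706 = 0.007764 mol; V(NaOH) at equivalence = 0.007764/0.2436 = 0.03187 L.
At equivalence all the acid is converted to ClO-; total volume = 0.03706 + 0.03187 = 0.06893 L, so [ClO-] = 0.007764/0.06893 = 0.1126 M.
Kb = Kw/Ka = 1.0e-14 / 3.0 x 10^-8 = 3.33e-7.
[OH^-] = sqrt(Kb x [ClO-]) = sqrt(3.33e-7 x 0.1126) = 0.000194 M.
pOH = 3.71, so pH = 14.00 - 3.71 = 10.29.

10.29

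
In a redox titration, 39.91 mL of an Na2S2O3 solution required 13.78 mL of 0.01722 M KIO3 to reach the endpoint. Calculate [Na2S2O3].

n(KIO3) = 0.01722 x 0.01378 = 0.0002373 mol.
From the balanced equation, 1 mol KIO3 reacts with 6 mol Na2S2O3, so n(Na2S2O3) = 0.0002373 x 6/1 = 0.001424 mol.
[Na2S2O3] = 0.001424 / 0.03991 L = 0.0357 M.

0.0357 M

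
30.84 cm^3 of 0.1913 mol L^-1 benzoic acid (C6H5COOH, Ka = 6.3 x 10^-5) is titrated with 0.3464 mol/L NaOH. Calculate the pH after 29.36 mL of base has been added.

12.85

n(acid) = 0.1913 x 0.03084 = 0.005900 mol; n(NaOH) added = 0.3464 x 0.02936 = 0.01017 mol.
Base is in excess by 0.01017 - 0.005900 = 0.004271 mol in a total volume of 0.06020 L.
[OH^-] = 0.004271/0.06020 = 0.07094 M, so pOH = 1.15 and pH = 14.00 - 1.15 = 12.85.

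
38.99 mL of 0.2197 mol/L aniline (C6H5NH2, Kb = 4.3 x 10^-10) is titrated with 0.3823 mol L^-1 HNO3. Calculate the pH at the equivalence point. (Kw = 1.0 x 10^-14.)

n(C6H5NH2) = 0.2197 x 0.03899 = 0.008566 mol; V(HNO3) at equivalence = 0.008566/0.3823 = 0.02241 L.
At equivalence the base is fully converted to C6H5NH3+; total volume = 0.06140 L, so [C6H5NH3+] = 0.008566/0.06140 = 0.1395 M.
Ka(C6H5NH3+) = Kw/Kb = 1.0e-14 / 4.3 x 10^-10 = 2.33e-5.
[H^+] = sqrt(Ka x [C6H5NH3+]) = sqrt(2.33e-5 x 0.1395) = 0.00180 M.
pH = -log(0.00180) = 2.74.

2.74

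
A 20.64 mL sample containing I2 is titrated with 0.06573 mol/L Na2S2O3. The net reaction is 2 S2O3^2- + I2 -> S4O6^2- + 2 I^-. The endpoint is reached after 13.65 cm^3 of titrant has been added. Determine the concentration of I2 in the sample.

0.0217 M

n(Na2S2O3) = 0.06573 x 0.01365 = 0.0008972 mol.
From the balanced equation, 2 mol Na2S2O3 reacts with 1 mol I2, so n(I2) = 0.0008972 x 1/2 = 0.0004486 mol.
[I2] = 0.0004486 / 0.02064 L = 0.0217 M.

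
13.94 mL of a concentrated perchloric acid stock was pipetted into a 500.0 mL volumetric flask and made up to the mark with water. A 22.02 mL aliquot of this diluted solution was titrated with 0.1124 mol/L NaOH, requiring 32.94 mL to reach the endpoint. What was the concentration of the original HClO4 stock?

6.03 M

n(NaOH) = 0.1124 x 0.03294 = 0.003702 mol.
n(HClO4) in the aliquot = 0.003702 mol.
[diluted HClO4] = 0.003702 / 0.02202 = 0.1681 M.
Dilution factor = 500.0/13.94 = 35.87, so [stock] = 0.1681 x 35.87 = 6.03 M.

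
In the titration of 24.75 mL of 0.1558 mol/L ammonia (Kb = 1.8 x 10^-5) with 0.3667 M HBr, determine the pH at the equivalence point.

n(NH3) = 0.1558 x 0.02475 = 0.003856 mol; V(HBr) at equivalence = 0.003856/0.3667 = 0.01052 L.
At equivalence the base is fully converted to NH4+; total volume = 0.03527 L, so [NH4+] = 0.003856/0.03527 = 0.1093 M.
Ka(NH4+) = Kw/Kb = 1.0e-14 / 1.8 x 10^-5 = 5.56e-10.
[H^+] = sqrt(Ka x [NH4+]) = sqrt(5.56e-10 x 0.1093) = 7.79e-6 M.
pH = -log(7.79e-6) = 5.11.

5.11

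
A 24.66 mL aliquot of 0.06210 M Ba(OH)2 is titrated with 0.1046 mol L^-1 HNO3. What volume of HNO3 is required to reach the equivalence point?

n(Ba(OH)2) = 0.06210 mol/L x 0.02466 L = 0.001531 mol.
The neutralisation is 1 Ba(OH)2 : 2 HNO3, so n(HNO3) = 0.001531 x 2/1 = 0.003063 mol.
V(HNO3) = 0.003063 / 0.1046 = 0.02928 L = 29.3 mL.

29.3 mL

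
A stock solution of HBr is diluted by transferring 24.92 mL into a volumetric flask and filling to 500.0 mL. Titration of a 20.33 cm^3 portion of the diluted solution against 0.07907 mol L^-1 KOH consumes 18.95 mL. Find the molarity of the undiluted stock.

1.48 M

n(KOH) = 0.07907 x 0.01895 = 0.001498 mol.
n(HBr) in the aliquot = 0.001498 mol.
[diluted HBr] = 0.001498 / 0.02033 = 0.07370 M.
Dilution factor = 500.0/24.92 = 20.06, so [stock] = 0.07370 x 20.06 = 1.48 M.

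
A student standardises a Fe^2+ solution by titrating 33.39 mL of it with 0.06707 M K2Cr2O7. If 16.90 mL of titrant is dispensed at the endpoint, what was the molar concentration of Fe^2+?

n(K2Cr2O7) = 0.06707 x 0.01690 = 0.001133 mol.
From the balanced equation, 1 mol K2Cr2O7 reacts with 6 mol Fe^2+, so n(Fe^2+) = 0.001133 x 6/1 = 0.006801 mol.
[Fe^2+] = 0.006801 / 0.03339 L = 0.204 M.

0.204 M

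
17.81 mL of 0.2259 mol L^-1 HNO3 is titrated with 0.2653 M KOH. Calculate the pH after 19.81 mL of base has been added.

12.52

n(acid) = 0.2259 x 0.01781 = 0.004023 mol; n(KOH) added = 0.2653 x 0.01981 = 0.005256 mol.
Base is in excess by 0.005256 - 0.004023 = 0.001232 mol in a total volume of 0.03762 L.
[OH^-] = 0.001232/0.03762 = 0.03276 M, so pOH = 1.48 and pH = 14.00 - 1.48 = 12.52.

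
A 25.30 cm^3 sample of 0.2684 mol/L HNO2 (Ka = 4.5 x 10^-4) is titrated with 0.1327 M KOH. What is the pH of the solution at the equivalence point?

8.15

n(HNO2) = 0.2684 x 0.02530 = 0.006791 mol; V(KOH) at equivalence = 0.006791/0.1327 = 0.05117 L.
At equivalence all the acid is converted to NO2-; total volume = 0.02530 + 0.05117 = 0.07647 L, so [NO2-] = 0.006791/0.07647 = 0.08880 M.
Kb = Kw/Ka = 1.0e-14 / 4.5 x 10^-4 = 2.22e-11.
[OH^-] = sqrt(Kb x [NO2-]) = sqrt(2.22e-11 x 0.08880) = 1.40e-6 M.
pOH = 5.85, so pH = 14.00 - 5.85 = 8.15.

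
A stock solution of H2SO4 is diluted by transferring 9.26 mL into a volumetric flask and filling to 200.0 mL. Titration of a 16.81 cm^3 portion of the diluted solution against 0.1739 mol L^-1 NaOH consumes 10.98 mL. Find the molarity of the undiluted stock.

1.23 M

n(NaOH) = 0.1739 x 0.01098 = 0.001909 mol.
n(H2SO4) in the aliquot = 0.001909 x 1/2 = 0.0009547 mol.
[diluted H2SO4] = 0.0009547 / 0.01681 = 0.05679 M.
Dilution factor = 200.0/9.260 = 21.60, so [stock] = 0.05679 x 21.60 = 1.23 M.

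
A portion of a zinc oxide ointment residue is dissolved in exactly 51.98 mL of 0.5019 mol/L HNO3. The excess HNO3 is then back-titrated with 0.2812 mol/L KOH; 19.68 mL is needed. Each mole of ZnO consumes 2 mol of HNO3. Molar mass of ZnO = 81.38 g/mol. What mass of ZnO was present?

Total n(HNO3) added = 0.5019 x 0.05198 = 0.02609 mol.
n(KOH) used = 0.2812 x 0.01968 = 0.005534 mol, which equals the excess n(HNO3).
So n(HNO3) consumed by the sample = 0.02609 - 0.005534 = 0.02055 mol.
n(ZnO) = 0.02055 / 2 = 0.01028 mol.
mass = 0.01028 mol x 81.38 g/mol = 0.836 g.

0.836 g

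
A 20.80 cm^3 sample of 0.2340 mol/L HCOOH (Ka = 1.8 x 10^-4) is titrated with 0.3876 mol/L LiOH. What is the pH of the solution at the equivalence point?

8.45

n(HCOOH) = 0.2340 x 0.02080 = 0.004867 mol; V(LiOH) at equivalence = 0.004867/0.3876 = 0.01256 L.
At equivalence all the acid is converted to HCOO-; total volume = 0.02080 + 0.01256 = 0.03336 L, so [HCOO-] = 0.004867/0.03336 = 0.1459 M.
Kb = Kw/Ka = 1.0e-14 / 1.8 x 10^-4 = 5.56e-11.
[OH^-] = sqrt(Kb x [HCOO-]) = sqrt(5.56e-11 x 0.1459) = 2.85e-6 M.
pOH = 5.55, so pH = 14.00 - 5.55 = 8.45.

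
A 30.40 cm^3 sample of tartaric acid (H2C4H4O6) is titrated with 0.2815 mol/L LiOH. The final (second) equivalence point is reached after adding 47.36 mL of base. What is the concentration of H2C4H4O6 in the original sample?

0.219 M

n(LiOH) = 0.2815 x 0.04736 = 0.01333 mol.
At the final (second) equivalence point, 2 mol OH^- react per mol H2C4H4O6, so n(H2C4H4O6) = 0.01333 / 2 = 0.006666 mol.
[H2C4H4O6] = 0.006666 / 0.03040 L = 0.219 M.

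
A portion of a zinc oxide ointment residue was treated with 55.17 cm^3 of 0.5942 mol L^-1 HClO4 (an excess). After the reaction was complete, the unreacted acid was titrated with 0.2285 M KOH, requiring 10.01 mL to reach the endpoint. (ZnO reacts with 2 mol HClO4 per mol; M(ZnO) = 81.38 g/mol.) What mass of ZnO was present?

Total n(HClO4) added = 0.5942 x 0.05517 = 0.03278 mol.
n(KOH) used = 0.2285 x 0.01001 = 0.002287 mol, which equals the excess n(HClO4).
So n(HClO4) consumed by the sample = 0.03278 - 0.002287 = 0.03049 mol.
n(ZnO) = 0.03049 / 2 = 0.01525 mol.
mass = 0.01525 mol x 81.38 g/mol = 1.24 g.

1.24 g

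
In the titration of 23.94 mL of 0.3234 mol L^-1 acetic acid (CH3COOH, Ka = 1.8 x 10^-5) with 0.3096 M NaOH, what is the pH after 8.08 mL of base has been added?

4.42

Initial n(CH3COOH) = 0.3234 x 0.02394 = 0.007742 mol.
n(NaOH) added = 0.3096 x 0.008080 = 0.002502 mol, converting that many moles of CH3COOH to CH3COO-.
Remaining n(CH3COOH) = 0.005241 mol; n(CH3COO-) = 0.002502 mol.
By Henderson-Hasselbalch, pH = pKa + log([A^-]/[HA]) = 4.74 + log(0.002502/0.005241) = 4.74 + (-0.32) = 4.42.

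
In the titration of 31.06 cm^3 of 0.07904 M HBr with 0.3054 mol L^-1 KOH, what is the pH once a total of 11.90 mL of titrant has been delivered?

12.44

n(acid) = 0.07904 x 0.03106 = 0.002455 mol; n(KOH) added = 0.3054 x 0.01190 = 0.003634 mol.
Base is in excess by 0.003634 - 0.002455 = 0.001179 mol in a total volume of 0.04296 L.
[OH^-] = 0.001179/0.04296 = 0.02745 M, so pOH = 1.56 and pH = 14.00 - 1.56 = 12.44.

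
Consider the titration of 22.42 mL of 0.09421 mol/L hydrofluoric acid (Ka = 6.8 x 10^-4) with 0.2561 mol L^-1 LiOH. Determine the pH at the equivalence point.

8.00

n(HF) = 0.09421 x 0.02242 = 0.002112 mol; V(LiOH) at equivalence = 0.002112/0.2561 = 0.008248 L.
At equivalence all the acid is converted to F-; total volume = 0.02242 + 0.008248 = 0.03067 L, so [F-] = 0.002112/0.03067 = 0.06887 M.
Kb = Kw/Ka = 1.0e-14 / 6.8 x 10^-4 = 1.47e-11.
[OH^-] = sqrt(Kb x [F-]) = sqrt(1.47e-11 x 0.06887) = 1.01e-6 M.
pOH = 6.00, so pH = 14.00 - 6.00 = 8.00.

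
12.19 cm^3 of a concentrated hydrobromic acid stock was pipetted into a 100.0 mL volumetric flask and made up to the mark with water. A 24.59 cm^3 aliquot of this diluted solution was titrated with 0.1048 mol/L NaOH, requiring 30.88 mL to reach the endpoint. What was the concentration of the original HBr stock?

n(NaOH) = 0.1048 x 0.03088 = 0.003236 mol.
n(HBr) in the aliquot = 0.003236 mol.
[diluted HBr] = 0.003236 / 0.02459 = 0.1316 M.
Dilution factor = 100.0/12.19 = 8.203, so [stock] = 0.1316 x 8.203 = 1.08 M.

1.08 M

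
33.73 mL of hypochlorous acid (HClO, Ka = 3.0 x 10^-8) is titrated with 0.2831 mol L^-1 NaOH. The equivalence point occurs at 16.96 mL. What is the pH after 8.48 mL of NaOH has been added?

7.52

8.48 mL is exactly half the equivalence volume (16.96/2), i.e. the half-equivalence point.
There, n(HA) = n(A^-), so pH = pKa = -log(3.0 x 10^-8) = 7.52.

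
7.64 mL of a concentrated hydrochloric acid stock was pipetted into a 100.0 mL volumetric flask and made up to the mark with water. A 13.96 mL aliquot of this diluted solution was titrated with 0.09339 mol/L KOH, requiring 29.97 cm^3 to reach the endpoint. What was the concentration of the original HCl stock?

2.62 M

n(KOH) = 0.09339 x 0.02997 = 0.002799 mol.
n(HCl) in the aliquot = 0.002799 mol.
[diluted HCl] = 0.002799 / 0.01396 = 0.2005 M.
Dilution factor = 100.0/7.640 = 13.09, so [stock] = 0.2005 x 13.09 = 2.62 M.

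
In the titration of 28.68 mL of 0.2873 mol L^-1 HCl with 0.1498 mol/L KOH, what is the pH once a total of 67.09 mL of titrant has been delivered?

12.28

n(acid) = 0.2873 x 0.02868 = 0.008240 mol; n(KOH) added = 0.1498 x 0.06709 = 0.01005 mol.
Base is in excess by 0.01005 - 0.008240 = 0.001810 mol in a total volume of 0.09577 L.
[OH^-] = 0.001810/0.09577 = 0.01890 M, so pOH = 1.72 and pH = 14.00 - 1.72 = 12.28.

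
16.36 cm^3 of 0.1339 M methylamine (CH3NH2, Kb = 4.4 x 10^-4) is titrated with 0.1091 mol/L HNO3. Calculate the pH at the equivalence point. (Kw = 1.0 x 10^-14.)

n(CH3NH2) = 0.1339 x 0.01636 = 0.002191 mol; V(HNO3) at equivalence = 0.002191/0.1091 = 0.02008 L.
At equivalence the base is fully converted to CH3NH3+; total volume = 0.03644 L, so [CH3NH3+] = 0.002191/0.03644 = 0.06012 M.
Ka(CH3NH3+) = Kw/Kb = 1.0e-14 / 4.4 x 10^-4 = 2.27e-11.
[H^+] = sqrt(Ka x [CH3NH3+]) = sqrt(2.27e-11 x 0.06012) = 1.17e-6 M.
pH = -log(1.17e-6) = 5.93.

5.93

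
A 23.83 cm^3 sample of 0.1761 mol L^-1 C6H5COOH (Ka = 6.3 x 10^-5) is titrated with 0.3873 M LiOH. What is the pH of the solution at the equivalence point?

n(C6H5COOH) = 0.1761 x 0.02383 = 0.004196 mol; V(LiOH) at equivalence = 0.004196/0.3873 = 0.01084 L.
At equivalence all the acid is converted to C6H5COO-; total volume = 0.02383 + 0.01084 = 0.03467 L, so [C6H5COO-] = 0.004196/0.03467 = 0.1211 M.
Kb = Kw/Ka = 1.0e-14 / 6.3 x 10^-5 = 1.59e-10.
[OH^-] = sqrt(Kb x [C6H5COO-]) = sqrt(1.59e-10 x 0.1211) = 4.38e-6 M.
pOH = 5.36, so pH = 14.00 - 5.36 = 8.64.

8.64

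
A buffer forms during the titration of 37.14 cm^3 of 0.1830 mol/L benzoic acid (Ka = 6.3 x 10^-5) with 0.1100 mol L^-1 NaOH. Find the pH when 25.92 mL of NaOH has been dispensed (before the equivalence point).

4.06

Initial n(C6H5COOH) = 0.1830 x 0.03714 = 0.006797 mol.
n(NaOH) added = 0.1100 x 0.02592 = 0.002851 mol, converting that many moles of C6H5COOH to C6H5COO-.
Remaining n(C6H5COOH) = 0.003945 mol; n(C6H5COO-) = 0.002851 mol.
By Henderson-Hasselbalch, pH = pKa + log([A^-]/[HA]) = 4.20 + log(0.002851/0.003945) = 4.20 + (-0.14) = 4.06.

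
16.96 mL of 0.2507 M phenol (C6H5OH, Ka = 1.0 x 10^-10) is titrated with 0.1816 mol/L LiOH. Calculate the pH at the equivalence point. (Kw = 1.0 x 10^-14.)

n(C6H5OH) = 0.2507 x 0.01696 = 0.004252 mol; V(LiOH) at equivalence = 0.004252/0.1816 = 0.02341 L.
At equivalence all the acid is converted to C6H5O-; total volume = 0.01696 + 0.02341 = 0.04037 L, so [C6H5O-] = 0.004252/0.04037 = 0.1053 M.
Kb = Kw/Ka = 1.0e-14 / 1.0 x 10^-10 = 0.000100.
[OH^-] = sqrt(Kb x [C6H5O-]) = sqrt(0.000100 x 0.1053) = 0.00325 M.
pOH = 2.49, so pH = 14.00 - 2.49 = 11.51.

11.51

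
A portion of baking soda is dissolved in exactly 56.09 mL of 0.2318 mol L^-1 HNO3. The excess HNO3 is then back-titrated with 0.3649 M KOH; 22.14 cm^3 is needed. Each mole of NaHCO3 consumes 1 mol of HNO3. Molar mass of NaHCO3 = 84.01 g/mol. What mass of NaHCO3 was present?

Total n(HNO3) added = 0.2318 x 0.05609 = 0.01300 mol.
n(KOH) used = 0.3649 x 0.02214 = 0.008079 mol, which equals the excess n(HNO3).
So n(HNO3) consumed by the sample = 0.01300 - 0.008079 = 0.004923 mol.
n(NaHCO3) = 0.004923 / 1 = 0.004923 mol.
mass = 0.004923 mol x 84.01 g/mol = 0.414 g.

0.414 g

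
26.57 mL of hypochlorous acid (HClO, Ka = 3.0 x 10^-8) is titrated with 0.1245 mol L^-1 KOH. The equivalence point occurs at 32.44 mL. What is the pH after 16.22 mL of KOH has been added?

7.52

16.22 mL is exactly half the equivalence volume (32.44/2), i.e. the half-equivalence point.
There, n(HA) = n(A^-), so pH = pKa = -log(3.0 x 10^-8) = 7.52.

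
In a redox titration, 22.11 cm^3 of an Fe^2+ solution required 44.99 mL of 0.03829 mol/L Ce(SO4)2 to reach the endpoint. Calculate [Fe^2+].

0.0779 M

n(Ce(SO4)2) = 0.03829 x 0.04499 = 0.001723 mol.
From the balanced equation, 1 mol Ce(SO4)2 reacts with 1 mol Fe^2+, so n(Fe^2+) = 0.001723 x 1/1 = 0.001723 mol.
[Fe^2+] = 0.001723 / 0.02211 L = 0.0779 M.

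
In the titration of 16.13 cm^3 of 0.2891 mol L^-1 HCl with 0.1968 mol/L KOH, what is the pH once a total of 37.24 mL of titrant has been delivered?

n(acid) = 0.2891 x 0.01613 = 0.004663 mol; n(KOH) added = 0.1968 x 0.03724 = 0.007329 mol.
Base is in excess by 0.007329 - 0.004663 = 0.002666 mol in a total volume of 0.05337 L.
[OH^-] = 0.002666/0.05337 = 0.04995 M, so pOH = 1.30 and pH = 14.00 - 1.30 = 12.70.

12.70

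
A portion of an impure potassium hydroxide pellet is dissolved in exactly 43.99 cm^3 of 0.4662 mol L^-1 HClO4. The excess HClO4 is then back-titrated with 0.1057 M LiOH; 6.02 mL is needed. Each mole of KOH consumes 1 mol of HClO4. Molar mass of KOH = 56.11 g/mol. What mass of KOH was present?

1.12 g

Total n(HClO4) added = 0.4662 x 0.04399 = 0.02051 mol.
n(LiOH) used = 0.1057 x 0.006020 = 0.0006363 mol, which equals the excess n(HClO4).
So n(HClO4) consumed by the sample = 0.02051 - 0.0006363 = 0.01987 mol.
n(KOH) = 0.01987 / 1 = 0.01987 mol.
mass = 0.01987 mol x 56.11 g/mol = 1.12 g.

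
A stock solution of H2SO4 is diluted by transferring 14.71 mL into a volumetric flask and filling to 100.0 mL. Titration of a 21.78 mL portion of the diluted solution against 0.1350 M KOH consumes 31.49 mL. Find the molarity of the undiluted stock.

n(KOH) = 0.1350 x 0.03149 = 0.004251 mol.
n(H2SO4) in the aliquot = 0.004251 x 1/2 = 0.002126 mol.
[diluted H2SO4] = 0.002126 / 0.02178 = 0.09759 M.
Dilution factor = 100.0/14.71 = 6.798, so [stock] = 0.09759 x 6.798 = 0.663 M.

0.663 M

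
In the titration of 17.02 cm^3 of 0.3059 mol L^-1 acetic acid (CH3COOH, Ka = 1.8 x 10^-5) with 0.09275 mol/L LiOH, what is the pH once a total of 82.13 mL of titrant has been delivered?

n(acid) = 0.3059 x 0.01702 = 0.005206 mol; n(LiOH) added = 0.09275 x 0.08213 = 0.007618 mol.
Base is in excess by 0.007618 - 0.005206 = 0.002411 mol in a total volume of 0.09915 L.
[OH^-] = 0.002411/0.09915 = 0.02432 M, so pOH = 1.61 and pH = 14.00 - 1.61 = 12.39.

12.39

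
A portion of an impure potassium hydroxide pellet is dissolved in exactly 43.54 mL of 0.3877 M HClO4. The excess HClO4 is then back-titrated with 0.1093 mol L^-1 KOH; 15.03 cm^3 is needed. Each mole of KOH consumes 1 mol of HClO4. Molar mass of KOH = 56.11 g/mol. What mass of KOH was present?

0.855 g

Total n(HClO4) added = 0.3877 x 0.04354 = 0.01688 mol.
n(KOH) used = 0.1093 x 0.01503 = 0.001643 mol, which equals the excess n(HClO4).
So n(HClO4) consumed by the sample = 0.01688 - 0.001643 = 0.01524 mol.
n(KOH) = 0.01524 / 1 = 0.01524 mol.
mass = 0.01524 mol x 56.11 g/mol = 0.855 g.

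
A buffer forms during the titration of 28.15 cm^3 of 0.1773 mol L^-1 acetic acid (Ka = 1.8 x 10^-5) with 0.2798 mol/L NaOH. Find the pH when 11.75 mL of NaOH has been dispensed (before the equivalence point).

Initial n(CH3COOH) = 0.1773 x 0.02815 = 0.004991 mol.
n(NaOH) added = 0.2798 x 0.01175 = 0.003288 mol, converting that many moles of CH3COOH to CH3COO-.
Remaining n(CH3COOH) = 0.001703 mol; n(CH3COO-) = 0.003288 mol.
By Henderson-Hasselbalch, pH = pKa + log([A^-]/[HA]) = 4.74 + log(0.003288/0.001703) = 4.74 + (+0.29) = 5.03.

5.03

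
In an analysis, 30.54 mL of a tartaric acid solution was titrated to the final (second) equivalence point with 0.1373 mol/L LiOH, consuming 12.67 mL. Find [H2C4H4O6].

n(LiOH) = 0.1373 x 0.01267 = 0.001740 mol.
At the final (second) equivalence point, 2 mol OH^- react per mol H2C4H4O6, so n(H2C4H4O6) = 0.001740 / 2 = 0.0008698 mol.
[H2C4H4O6] = 0.0008698 / 0.03054 L = 0.0285 M.

0.0285 M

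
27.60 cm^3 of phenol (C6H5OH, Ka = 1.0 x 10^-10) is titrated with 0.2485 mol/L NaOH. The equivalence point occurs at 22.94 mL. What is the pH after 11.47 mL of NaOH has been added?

10.00

11.47 mL is exactly half the equivalence volume (22.94/2), i.e. the half-equivalence point.
There, n(HA) = n(A^-), so pH = pKa = -log(1.0 x 10^-10) = 10.00.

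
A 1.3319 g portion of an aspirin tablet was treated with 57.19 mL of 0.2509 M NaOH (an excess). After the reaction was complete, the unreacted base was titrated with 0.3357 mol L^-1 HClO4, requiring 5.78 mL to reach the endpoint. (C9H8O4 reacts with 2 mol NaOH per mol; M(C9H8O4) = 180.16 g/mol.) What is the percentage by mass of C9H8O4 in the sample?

83.9%

Total n(NaOH) added = 0.2509 x 0.05719 = 0.01435 mol.
n(HClO4) used = 0.3357 x 0.005780 = 0.001940 mol, which equals the excess n(NaOH).
So n(NaOH) consumed by the sample = 0.01435 - 0.001940 = 0.01241 mol.
n(C9H8O4) = 0.01241 / 2 = 0.006204 mol.
mass C9H8O4 = 0.006204 x 180.16 = 1.118 g, so %C9H8O4 = 1.118/1.3319 x 100 = 83.9%.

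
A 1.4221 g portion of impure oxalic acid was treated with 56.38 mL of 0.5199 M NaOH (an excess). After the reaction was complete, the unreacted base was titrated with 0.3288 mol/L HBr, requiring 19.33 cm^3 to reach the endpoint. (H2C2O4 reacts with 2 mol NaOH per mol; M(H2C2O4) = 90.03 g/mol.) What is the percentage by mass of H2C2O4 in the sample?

Total n(NaOH) added = 0.5199 x 0.05638 = 0.02931 mol.
n(HBr) used = 0.3288 x 0.01933 = 0.006356 mol, which equals the excess n(NaOH).
So n(NaOH) consumed by the sample = 0.02931 - 0.006356 = 0.02296 mol.
n(H2C2O4) = 0.02296 / 2 = 0.01148 mol.
mass H2C2O4 = 0.01148 x 90.03 = 1.033 g, so %H2C2O4 = 1.033/1.4221 x 100 = 72.7%.

72.7%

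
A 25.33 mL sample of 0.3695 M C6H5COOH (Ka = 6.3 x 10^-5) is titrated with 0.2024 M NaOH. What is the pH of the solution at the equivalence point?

8.66

n(C6H5COOH) = 0.3695 x 0.02533 = 0.009359 mol; V(NaOH) at equivalence = 0.009359/0.2024 = 0.04624 L.
At equivalence all the acid is converted to C6H5COO-; total volume = 0.02533 + 0.04624 = 0.07157 L, so [C6H5COO-] = 0.009359/0.07157 = 0.1308 M.
Kb = Kw/Ka = 1.0e-14 / 6.3 x 10^-5 = 1.59e-10.
[OH^-] = sqrt(Kb x [C6H5COO-]) = sqrt(1.59e-10 x 0.1308) = 4.56e-6 M.
pOH = 5.34, so pH = 14.00 - 5.34 = 8.66.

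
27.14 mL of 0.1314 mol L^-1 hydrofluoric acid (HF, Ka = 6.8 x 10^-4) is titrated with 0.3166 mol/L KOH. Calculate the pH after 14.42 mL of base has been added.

n(acid) = 0.1314 x 0.02714 = 0.003566 mol; n(KOH) added = 0.3166 x 0.01442 = 0.004565 mol.
Base is in excess by 0.004565 - 0.003566 = 0.0009992 mol in a total volume of 0.04156 L.
[OH^-] = 0.0009992/0.04156 = 0.02404 M, so pOH = 1.62 and pH = 14.00 - 1.62 = 12.38.

12.38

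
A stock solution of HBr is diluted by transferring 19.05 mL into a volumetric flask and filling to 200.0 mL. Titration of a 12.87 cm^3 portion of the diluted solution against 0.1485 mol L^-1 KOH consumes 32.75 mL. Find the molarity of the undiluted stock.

n(KOH) = 0.1485 x 0.03275 = 0.004863 mol.
n(HBr) in the aliquot = 0.004863 mol.
[diluted HBr] = 0.004863 / 0.01287 = 0.3779 M.
Dilution factor = 200.0/19.05 = 10.50, so [stock] = 0.3779 x 10.50 = 3.97 M.

3.97 M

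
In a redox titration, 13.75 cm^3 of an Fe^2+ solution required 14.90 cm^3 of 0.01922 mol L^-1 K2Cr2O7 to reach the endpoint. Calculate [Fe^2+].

n(K2Cr2O7) = 0.01922 x 0.01490 = 0.0002864 mol.
From the balanced equation, 1 mol K2Cr2O7 reacts with 6 mol Fe^2+, so n(Fe^2+) = 0.0002864 x 6/1 = 0.001718 mol.
[Fe^2+] = 0.001718 / 0.01375 L = 0.125 M.

0.125 M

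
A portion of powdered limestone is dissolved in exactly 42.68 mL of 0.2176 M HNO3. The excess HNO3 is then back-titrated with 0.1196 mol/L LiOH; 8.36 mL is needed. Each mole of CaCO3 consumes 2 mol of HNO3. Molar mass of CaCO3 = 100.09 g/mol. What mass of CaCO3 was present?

0.415 g

Total n(HNO3) added = 0.2176 x 0.04268 = 0.009287 mol.
n(LiOH) used = 0.1196 x 0.008360 = 0.0009999 mol, which equals the excess n(HNO3).
So n(HNO3) consumed by the sample = 0.009287 - 0.0009999 = 0.008287 mol.
n(CaCO3) = 0.008287 / 2 = 0.004144 mol.
mass = 0.004144 mol x 100.09 g/mol = 0.415 g.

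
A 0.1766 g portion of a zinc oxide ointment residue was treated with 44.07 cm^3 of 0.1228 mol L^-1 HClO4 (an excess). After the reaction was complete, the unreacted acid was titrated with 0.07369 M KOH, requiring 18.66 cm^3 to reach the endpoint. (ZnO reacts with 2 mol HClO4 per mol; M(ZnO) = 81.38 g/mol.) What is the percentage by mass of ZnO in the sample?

93.0%

Total n(HClO4) added = 0.1228 x 0.04407 = 0.005412 mol.
n(KOH) used = 0.07369 x 0.01866 = 0.001375 mol, which equals the excess n(HClO4).
So n(HClO4) consumed by the sample = 0.005412 - 0.001375 = 0.004037 mol.
n(ZnO) = 0.004037 / 2 = 0.002018 mol.
mass ZnO = 0.002018 x 81.38 = 0.1643 g, so %ZnO = 0.1643/0.1766 x 100 = 93.0%.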